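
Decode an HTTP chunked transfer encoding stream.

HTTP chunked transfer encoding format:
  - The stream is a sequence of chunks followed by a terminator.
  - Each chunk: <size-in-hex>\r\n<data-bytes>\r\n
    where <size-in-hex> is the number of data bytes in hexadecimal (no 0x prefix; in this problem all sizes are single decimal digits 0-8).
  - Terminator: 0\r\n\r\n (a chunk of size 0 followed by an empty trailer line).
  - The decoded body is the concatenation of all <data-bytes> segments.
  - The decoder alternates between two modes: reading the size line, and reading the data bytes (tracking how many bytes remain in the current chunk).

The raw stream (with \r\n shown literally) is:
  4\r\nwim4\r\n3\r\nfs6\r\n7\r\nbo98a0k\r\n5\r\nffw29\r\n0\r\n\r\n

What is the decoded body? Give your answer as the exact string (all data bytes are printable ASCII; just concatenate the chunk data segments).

Answer: wim4fs6bo98a0kffw29

Derivation:
Chunk 1: stream[0..1]='4' size=0x4=4, data at stream[3..7]='wim4' -> body[0..4], body so far='wim4'
Chunk 2: stream[9..10]='3' size=0x3=3, data at stream[12..15]='fs6' -> body[4..7], body so far='wim4fs6'
Chunk 3: stream[17..18]='7' size=0x7=7, data at stream[20..27]='bo98a0k' -> body[7..14], body so far='wim4fs6bo98a0k'
Chunk 4: stream[29..30]='5' size=0x5=5, data at stream[32..37]='ffw29' -> body[14..19], body so far='wim4fs6bo98a0kffw29'
Chunk 5: stream[39..40]='0' size=0 (terminator). Final body='wim4fs6bo98a0kffw29' (19 bytes)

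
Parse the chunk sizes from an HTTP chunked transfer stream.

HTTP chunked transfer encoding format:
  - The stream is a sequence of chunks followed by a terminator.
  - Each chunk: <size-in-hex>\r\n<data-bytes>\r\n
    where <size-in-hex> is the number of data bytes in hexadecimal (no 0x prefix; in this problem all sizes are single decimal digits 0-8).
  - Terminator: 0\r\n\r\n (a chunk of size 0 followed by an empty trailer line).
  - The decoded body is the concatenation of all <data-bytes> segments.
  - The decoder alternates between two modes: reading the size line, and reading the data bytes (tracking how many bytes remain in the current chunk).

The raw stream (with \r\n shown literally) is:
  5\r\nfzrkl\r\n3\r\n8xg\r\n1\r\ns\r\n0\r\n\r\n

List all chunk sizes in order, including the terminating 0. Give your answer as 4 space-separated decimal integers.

Chunk 1: stream[0..1]='5' size=0x5=5, data at stream[3..8]='fzrkl' -> body[0..5], body so far='fzrkl'
Chunk 2: stream[10..11]='3' size=0x3=3, data at stream[13..16]='8xg' -> body[5..8], body so far='fzrkl8xg'
Chunk 3: stream[18..19]='1' size=0x1=1, data at stream[21..22]='s' -> body[8..9], body so far='fzrkl8xgs'
Chunk 4: stream[24..25]='0' size=0 (terminator). Final body='fzrkl8xgs' (9 bytes)

Answer: 5 3 1 0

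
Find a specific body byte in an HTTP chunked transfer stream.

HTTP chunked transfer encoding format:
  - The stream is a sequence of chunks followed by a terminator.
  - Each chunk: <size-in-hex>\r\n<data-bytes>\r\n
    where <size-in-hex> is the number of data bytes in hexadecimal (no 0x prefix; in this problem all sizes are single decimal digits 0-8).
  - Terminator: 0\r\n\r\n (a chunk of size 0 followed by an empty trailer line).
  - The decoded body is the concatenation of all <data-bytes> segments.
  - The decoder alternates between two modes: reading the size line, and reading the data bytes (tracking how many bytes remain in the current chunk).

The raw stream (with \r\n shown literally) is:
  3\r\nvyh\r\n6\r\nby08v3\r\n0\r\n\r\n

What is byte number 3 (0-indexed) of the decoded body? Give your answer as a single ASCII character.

Answer: b

Derivation:
Chunk 1: stream[0..1]='3' size=0x3=3, data at stream[3..6]='vyh' -> body[0..3], body so far='vyh'
Chunk 2: stream[8..9]='6' size=0x6=6, data at stream[11..17]='by08v3' -> body[3..9], body so far='vyhby08v3'
Chunk 3: stream[19..20]='0' size=0 (terminator). Final body='vyhby08v3' (9 bytes)
Body byte 3 = 'b'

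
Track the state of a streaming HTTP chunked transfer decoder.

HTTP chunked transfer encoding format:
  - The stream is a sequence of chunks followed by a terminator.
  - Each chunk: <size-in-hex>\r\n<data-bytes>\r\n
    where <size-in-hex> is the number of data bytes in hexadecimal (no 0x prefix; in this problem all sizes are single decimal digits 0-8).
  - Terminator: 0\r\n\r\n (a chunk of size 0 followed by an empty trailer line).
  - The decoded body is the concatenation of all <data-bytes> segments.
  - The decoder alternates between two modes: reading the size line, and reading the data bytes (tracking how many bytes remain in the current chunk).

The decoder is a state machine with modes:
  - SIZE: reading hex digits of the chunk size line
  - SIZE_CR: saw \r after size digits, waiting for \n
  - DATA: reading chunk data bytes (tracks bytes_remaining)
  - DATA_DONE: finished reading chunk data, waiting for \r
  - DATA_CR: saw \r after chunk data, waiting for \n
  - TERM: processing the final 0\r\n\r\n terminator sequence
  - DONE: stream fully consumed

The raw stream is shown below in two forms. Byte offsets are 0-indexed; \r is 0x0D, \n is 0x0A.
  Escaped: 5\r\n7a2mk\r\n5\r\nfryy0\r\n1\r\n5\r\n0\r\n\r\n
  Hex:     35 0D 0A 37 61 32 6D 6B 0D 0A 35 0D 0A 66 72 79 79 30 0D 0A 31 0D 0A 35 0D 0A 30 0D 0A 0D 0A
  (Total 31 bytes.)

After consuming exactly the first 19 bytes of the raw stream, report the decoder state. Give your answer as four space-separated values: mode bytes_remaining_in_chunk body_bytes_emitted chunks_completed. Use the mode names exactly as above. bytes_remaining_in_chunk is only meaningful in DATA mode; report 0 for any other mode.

Byte 0 = '5': mode=SIZE remaining=0 emitted=0 chunks_done=0
Byte 1 = 0x0D: mode=SIZE_CR remaining=0 emitted=0 chunks_done=0
Byte 2 = 0x0A: mode=DATA remaining=5 emitted=0 chunks_done=0
Byte 3 = '7': mode=DATA remaining=4 emitted=1 chunks_done=0
Byte 4 = 'a': mode=DATA remaining=3 emitted=2 chunks_done=0
Byte 5 = '2': mode=DATA remaining=2 emitted=3 chunks_done=0
Byte 6 = 'm': mode=DATA remaining=1 emitted=4 chunks_done=0
Byte 7 = 'k': mode=DATA_DONE remaining=0 emitted=5 chunks_done=0
Byte 8 = 0x0D: mode=DATA_CR remaining=0 emitted=5 chunks_done=0
Byte 9 = 0x0A: mode=SIZE remaining=0 emitted=5 chunks_done=1
Byte 10 = '5': mode=SIZE remaining=0 emitted=5 chunks_done=1
Byte 11 = 0x0D: mode=SIZE_CR remaining=0 emitted=5 chunks_done=1
Byte 12 = 0x0A: mode=DATA remaining=5 emitted=5 chunks_done=1
Byte 13 = 'f': mode=DATA remaining=4 emitted=6 chunks_done=1
Byte 14 = 'r': mode=DATA remaining=3 emitted=7 chunks_done=1
Byte 15 = 'y': mode=DATA remaining=2 emitted=8 chunks_done=1
Byte 16 = 'y': mode=DATA remaining=1 emitted=9 chunks_done=1
Byte 17 = '0': mode=DATA_DONE remaining=0 emitted=10 chunks_done=1
Byte 18 = 0x0D: mode=DATA_CR remaining=0 emitted=10 chunks_done=1

Answer: DATA_CR 0 10 1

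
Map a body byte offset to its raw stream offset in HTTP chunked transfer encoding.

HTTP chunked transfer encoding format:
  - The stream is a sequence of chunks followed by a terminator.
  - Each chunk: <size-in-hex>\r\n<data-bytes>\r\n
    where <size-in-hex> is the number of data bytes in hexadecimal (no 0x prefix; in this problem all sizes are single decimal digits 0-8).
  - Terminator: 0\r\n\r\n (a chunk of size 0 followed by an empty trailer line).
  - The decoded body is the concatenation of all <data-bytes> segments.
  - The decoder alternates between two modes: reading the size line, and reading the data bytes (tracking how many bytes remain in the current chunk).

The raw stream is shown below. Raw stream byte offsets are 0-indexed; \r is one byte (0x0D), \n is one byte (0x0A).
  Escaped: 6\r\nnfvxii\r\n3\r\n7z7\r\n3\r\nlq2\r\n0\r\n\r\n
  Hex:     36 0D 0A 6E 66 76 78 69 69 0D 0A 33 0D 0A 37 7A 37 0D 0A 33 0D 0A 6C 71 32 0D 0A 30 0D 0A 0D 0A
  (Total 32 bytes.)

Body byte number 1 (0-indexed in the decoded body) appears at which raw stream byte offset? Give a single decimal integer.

Answer: 4

Derivation:
Chunk 1: stream[0..1]='6' size=0x6=6, data at stream[3..9]='nfvxii' -> body[0..6], body so far='nfvxii'
Chunk 2: stream[11..12]='3' size=0x3=3, data at stream[14..17]='7z7' -> body[6..9], body so far='nfvxii7z7'
Chunk 3: stream[19..20]='3' size=0x3=3, data at stream[22..25]='lq2' -> body[9..12], body so far='nfvxii7z7lq2'
Chunk 4: stream[27..28]='0' size=0 (terminator). Final body='nfvxii7z7lq2' (12 bytes)
Body byte 1 at stream offset 4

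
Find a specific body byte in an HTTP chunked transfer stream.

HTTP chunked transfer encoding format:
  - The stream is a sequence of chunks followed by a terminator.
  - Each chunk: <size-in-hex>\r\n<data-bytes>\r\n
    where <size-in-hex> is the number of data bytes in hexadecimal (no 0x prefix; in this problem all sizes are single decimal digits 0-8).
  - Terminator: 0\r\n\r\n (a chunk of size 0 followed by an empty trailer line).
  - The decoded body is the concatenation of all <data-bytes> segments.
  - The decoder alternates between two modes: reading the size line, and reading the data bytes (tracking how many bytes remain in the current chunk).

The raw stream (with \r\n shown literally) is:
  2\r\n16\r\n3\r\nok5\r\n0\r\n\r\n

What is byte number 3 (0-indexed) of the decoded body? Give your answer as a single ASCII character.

Chunk 1: stream[0..1]='2' size=0x2=2, data at stream[3..5]='16' -> body[0..2], body so far='16'
Chunk 2: stream[7..8]='3' size=0x3=3, data at stream[10..13]='ok5' -> body[2..5], body so far='16ok5'
Chunk 3: stream[15..16]='0' size=0 (terminator). Final body='16ok5' (5 bytes)
Body byte 3 = 'k'

Answer: k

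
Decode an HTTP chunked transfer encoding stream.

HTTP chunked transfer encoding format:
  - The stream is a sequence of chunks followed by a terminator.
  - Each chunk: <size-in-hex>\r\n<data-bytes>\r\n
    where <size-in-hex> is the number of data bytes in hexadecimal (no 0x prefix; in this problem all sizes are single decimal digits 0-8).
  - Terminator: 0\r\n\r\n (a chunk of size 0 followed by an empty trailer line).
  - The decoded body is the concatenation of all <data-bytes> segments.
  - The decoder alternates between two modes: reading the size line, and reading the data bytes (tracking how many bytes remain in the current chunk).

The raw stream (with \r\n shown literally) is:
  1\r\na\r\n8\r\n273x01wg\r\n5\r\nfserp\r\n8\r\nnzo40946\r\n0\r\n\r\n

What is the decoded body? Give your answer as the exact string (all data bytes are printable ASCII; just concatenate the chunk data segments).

Answer: a273x01wgfserpnzo40946

Derivation:
Chunk 1: stream[0..1]='1' size=0x1=1, data at stream[3..4]='a' -> body[0..1], body so far='a'
Chunk 2: stream[6..7]='8' size=0x8=8, data at stream[9..17]='273x01wg' -> body[1..9], body so far='a273x01wg'
Chunk 3: stream[19..20]='5' size=0x5=5, data at stream[22..27]='fserp' -> body[9..14], body so far='a273x01wgfserp'
Chunk 4: stream[29..30]='8' size=0x8=8, data at stream[32..40]='nzo40946' -> body[14..22], body so far='a273x01wgfserpnzo40946'
Chunk 5: stream[42..43]='0' size=0 (terminator). Final body='a273x01wgfserpnzo40946' (22 bytes)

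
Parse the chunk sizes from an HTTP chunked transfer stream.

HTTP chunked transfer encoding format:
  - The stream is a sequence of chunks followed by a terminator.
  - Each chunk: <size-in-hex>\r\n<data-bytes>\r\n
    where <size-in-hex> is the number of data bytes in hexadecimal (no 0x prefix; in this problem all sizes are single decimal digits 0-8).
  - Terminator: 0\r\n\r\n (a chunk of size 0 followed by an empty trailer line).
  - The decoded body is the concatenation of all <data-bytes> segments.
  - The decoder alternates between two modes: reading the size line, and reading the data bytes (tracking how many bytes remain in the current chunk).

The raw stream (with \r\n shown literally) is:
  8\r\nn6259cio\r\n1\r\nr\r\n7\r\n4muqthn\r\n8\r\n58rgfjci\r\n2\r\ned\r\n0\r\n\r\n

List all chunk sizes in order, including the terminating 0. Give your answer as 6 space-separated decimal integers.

Chunk 1: stream[0..1]='8' size=0x8=8, data at stream[3..11]='n6259cio' -> body[0..8], body so far='n6259cio'
Chunk 2: stream[13..14]='1' size=0x1=1, data at stream[16..17]='r' -> body[8..9], body so far='n6259cior'
Chunk 3: stream[19..20]='7' size=0x7=7, data at stream[22..29]='4muqthn' -> body[9..16], body so far='n6259cior4muqthn'
Chunk 4: stream[31..32]='8' size=0x8=8, data at stream[34..42]='58rgfjci' -> body[16..24], body so far='n6259cior4muqthn58rgfjci'
Chunk 5: stream[44..45]='2' size=0x2=2, data at stream[47..49]='ed' -> body[24..26], body so far='n6259cior4muqthn58rgfjcied'
Chunk 6: stream[51..52]='0' size=0 (terminator). Final body='n6259cior4muqthn58rgfjcied' (26 bytes)

Answer: 8 1 7 8 2 0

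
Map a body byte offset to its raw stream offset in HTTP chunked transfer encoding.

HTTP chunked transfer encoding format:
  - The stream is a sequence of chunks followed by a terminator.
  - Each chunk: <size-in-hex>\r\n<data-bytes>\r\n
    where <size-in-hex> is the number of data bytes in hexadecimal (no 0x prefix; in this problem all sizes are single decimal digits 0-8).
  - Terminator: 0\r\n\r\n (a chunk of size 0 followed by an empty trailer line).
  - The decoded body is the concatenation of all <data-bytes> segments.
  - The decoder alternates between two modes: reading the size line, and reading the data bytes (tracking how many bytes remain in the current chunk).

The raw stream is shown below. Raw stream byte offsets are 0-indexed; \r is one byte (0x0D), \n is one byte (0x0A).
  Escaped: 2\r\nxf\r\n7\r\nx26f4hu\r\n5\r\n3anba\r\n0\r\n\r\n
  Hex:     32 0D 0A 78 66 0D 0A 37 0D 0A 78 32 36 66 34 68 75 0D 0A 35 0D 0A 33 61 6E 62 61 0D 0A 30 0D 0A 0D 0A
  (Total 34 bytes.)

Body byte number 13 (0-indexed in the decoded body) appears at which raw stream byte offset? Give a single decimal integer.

Chunk 1: stream[0..1]='2' size=0x2=2, data at stream[3..5]='xf' -> body[0..2], body so far='xf'
Chunk 2: stream[7..8]='7' size=0x7=7, data at stream[10..17]='x26f4hu' -> body[2..9], body so far='xfx26f4hu'
Chunk 3: stream[19..20]='5' size=0x5=5, data at stream[22..27]='3anba' -> body[9..14], body so far='xfx26f4hu3anba'
Chunk 4: stream[29..30]='0' size=0 (terminator). Final body='xfx26f4hu3anba' (14 bytes)
Body byte 13 at stream offset 26

Answer: 26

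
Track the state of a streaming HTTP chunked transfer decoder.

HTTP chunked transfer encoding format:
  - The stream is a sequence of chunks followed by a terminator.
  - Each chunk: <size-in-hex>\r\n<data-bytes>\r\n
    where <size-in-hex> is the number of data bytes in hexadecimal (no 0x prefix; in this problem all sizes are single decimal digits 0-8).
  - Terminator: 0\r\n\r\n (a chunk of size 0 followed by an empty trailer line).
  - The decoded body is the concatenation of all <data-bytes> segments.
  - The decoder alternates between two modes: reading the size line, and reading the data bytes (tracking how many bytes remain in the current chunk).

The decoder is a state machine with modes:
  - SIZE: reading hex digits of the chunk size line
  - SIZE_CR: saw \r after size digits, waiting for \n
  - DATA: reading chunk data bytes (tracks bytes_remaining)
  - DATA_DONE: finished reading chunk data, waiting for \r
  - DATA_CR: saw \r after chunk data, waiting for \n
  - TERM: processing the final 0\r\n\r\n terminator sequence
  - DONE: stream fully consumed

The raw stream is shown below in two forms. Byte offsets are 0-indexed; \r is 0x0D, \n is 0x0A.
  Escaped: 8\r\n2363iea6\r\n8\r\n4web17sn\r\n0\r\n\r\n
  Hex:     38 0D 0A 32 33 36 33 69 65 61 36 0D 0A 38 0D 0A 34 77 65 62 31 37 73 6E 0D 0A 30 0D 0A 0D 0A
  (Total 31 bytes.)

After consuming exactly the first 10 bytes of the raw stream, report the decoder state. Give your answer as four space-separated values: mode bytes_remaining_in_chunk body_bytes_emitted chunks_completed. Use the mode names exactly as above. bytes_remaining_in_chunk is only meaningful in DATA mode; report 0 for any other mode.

Byte 0 = '8': mode=SIZE remaining=0 emitted=0 chunks_done=0
Byte 1 = 0x0D: mode=SIZE_CR remaining=0 emitted=0 chunks_done=0
Byte 2 = 0x0A: mode=DATA remaining=8 emitted=0 chunks_done=0
Byte 3 = '2': mode=DATA remaining=7 emitted=1 chunks_done=0
Byte 4 = '3': mode=DATA remaining=6 emitted=2 chunks_done=0
Byte 5 = '6': mode=DATA remaining=5 emitted=3 chunks_done=0
Byte 6 = '3': mode=DATA remaining=4 emitted=4 chunks_done=0
Byte 7 = 'i': mode=DATA remaining=3 emitted=5 chunks_done=0
Byte 8 = 'e': mode=DATA remaining=2 emitted=6 chunks_done=0
Byte 9 = 'a': mode=DATA remaining=1 emitted=7 chunks_done=0

Answer: DATA 1 7 0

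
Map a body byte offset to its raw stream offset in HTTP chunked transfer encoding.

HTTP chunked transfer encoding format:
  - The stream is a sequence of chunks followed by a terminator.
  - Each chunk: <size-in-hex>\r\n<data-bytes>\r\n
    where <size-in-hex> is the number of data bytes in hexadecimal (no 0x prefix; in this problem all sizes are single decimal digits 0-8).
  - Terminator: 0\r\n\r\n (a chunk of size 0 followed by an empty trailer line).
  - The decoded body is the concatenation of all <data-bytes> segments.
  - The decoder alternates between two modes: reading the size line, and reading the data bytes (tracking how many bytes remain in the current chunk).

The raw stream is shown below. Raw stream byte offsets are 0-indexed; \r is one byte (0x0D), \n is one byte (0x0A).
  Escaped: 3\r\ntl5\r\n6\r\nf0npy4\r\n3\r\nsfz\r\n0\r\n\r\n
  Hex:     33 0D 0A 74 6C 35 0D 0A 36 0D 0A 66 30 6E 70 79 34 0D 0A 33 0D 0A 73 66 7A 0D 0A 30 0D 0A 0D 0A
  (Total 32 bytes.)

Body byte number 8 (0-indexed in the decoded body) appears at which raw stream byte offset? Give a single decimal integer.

Answer: 16

Derivation:
Chunk 1: stream[0..1]='3' size=0x3=3, data at stream[3..6]='tl5' -> body[0..3], body so far='tl5'
Chunk 2: stream[8..9]='6' size=0x6=6, data at stream[11..17]='f0npy4' -> body[3..9], body so far='tl5f0npy4'
Chunk 3: stream[19..20]='3' size=0x3=3, data at stream[22..25]='sfz' -> body[9..12], body so far='tl5f0npy4sfz'
Chunk 4: stream[27..28]='0' size=0 (terminator). Final body='tl5f0npy4sfz' (12 bytes)
Body byte 8 at stream offset 16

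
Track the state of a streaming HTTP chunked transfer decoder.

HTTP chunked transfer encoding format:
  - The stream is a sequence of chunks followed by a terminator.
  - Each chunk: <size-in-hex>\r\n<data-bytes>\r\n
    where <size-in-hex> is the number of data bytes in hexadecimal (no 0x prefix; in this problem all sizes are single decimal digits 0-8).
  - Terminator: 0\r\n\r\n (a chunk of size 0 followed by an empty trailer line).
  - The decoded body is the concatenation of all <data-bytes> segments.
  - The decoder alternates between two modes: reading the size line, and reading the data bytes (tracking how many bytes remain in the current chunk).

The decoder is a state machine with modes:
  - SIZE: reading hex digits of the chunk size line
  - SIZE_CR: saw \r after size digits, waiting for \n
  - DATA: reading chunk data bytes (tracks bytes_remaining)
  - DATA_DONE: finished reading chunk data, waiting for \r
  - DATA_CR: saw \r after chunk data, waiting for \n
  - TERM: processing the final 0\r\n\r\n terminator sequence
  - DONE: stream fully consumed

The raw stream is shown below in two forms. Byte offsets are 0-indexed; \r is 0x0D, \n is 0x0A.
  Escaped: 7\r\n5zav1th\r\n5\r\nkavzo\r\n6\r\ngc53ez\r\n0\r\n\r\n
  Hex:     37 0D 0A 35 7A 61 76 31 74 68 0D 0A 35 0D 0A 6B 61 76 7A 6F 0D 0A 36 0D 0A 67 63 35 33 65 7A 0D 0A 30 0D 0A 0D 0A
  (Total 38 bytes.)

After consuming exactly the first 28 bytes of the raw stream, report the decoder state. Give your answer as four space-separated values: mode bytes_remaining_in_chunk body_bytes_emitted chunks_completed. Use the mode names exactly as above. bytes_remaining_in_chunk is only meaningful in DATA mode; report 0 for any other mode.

Byte 0 = '7': mode=SIZE remaining=0 emitted=0 chunks_done=0
Byte 1 = 0x0D: mode=SIZE_CR remaining=0 emitted=0 chunks_done=0
Byte 2 = 0x0A: mode=DATA remaining=7 emitted=0 chunks_done=0
Byte 3 = '5': mode=DATA remaining=6 emitted=1 chunks_done=0
Byte 4 = 'z': mode=DATA remaining=5 emitted=2 chunks_done=0
Byte 5 = 'a': mode=DATA remaining=4 emitted=3 chunks_done=0
Byte 6 = 'v': mode=DATA remaining=3 emitted=4 chunks_done=0
Byte 7 = '1': mode=DATA remaining=2 emitted=5 chunks_done=0
Byte 8 = 't': mode=DATA remaining=1 emitted=6 chunks_done=0
Byte 9 = 'h': mode=DATA_DONE remaining=0 emitted=7 chunks_done=0
Byte 10 = 0x0D: mode=DATA_CR remaining=0 emitted=7 chunks_done=0
Byte 11 = 0x0A: mode=SIZE remaining=0 emitted=7 chunks_done=1
Byte 12 = '5': mode=SIZE remaining=0 emitted=7 chunks_done=1
Byte 13 = 0x0D: mode=SIZE_CR remaining=0 emitted=7 chunks_done=1
Byte 14 = 0x0A: mode=DATA remaining=5 emitted=7 chunks_done=1
Byte 15 = 'k': mode=DATA remaining=4 emitted=8 chunks_done=1
Byte 16 = 'a': mode=DATA remaining=3 emitted=9 chunks_done=1
Byte 17 = 'v': mode=DATA remaining=2 emitted=10 chunks_done=1
Byte 18 = 'z': mode=DATA remaining=1 emitted=11 chunks_done=1
Byte 19 = 'o': mode=DATA_DONE remaining=0 emitted=12 chunks_done=1
Byte 20 = 0x0D: mode=DATA_CR remaining=0 emitted=12 chunks_done=1
Byte 21 = 0x0A: mode=SIZE remaining=0 emitted=12 chunks_done=2
Byte 22 = '6': mode=SIZE remaining=0 emitted=12 chunks_done=2
Byte 23 = 0x0D: mode=SIZE_CR remaining=0 emitted=12 chunks_done=2
Byte 24 = 0x0A: mode=DATA remaining=6 emitted=12 chunks_done=2
Byte 25 = 'g': mode=DATA remaining=5 emitted=13 chunks_done=2
Byte 26 = 'c': mode=DATA remaining=4 emitted=14 chunks_done=2
Byte 27 = '5': mode=DATA remaining=3 emitted=15 chunks_done=2

Answer: DATA 3 15 2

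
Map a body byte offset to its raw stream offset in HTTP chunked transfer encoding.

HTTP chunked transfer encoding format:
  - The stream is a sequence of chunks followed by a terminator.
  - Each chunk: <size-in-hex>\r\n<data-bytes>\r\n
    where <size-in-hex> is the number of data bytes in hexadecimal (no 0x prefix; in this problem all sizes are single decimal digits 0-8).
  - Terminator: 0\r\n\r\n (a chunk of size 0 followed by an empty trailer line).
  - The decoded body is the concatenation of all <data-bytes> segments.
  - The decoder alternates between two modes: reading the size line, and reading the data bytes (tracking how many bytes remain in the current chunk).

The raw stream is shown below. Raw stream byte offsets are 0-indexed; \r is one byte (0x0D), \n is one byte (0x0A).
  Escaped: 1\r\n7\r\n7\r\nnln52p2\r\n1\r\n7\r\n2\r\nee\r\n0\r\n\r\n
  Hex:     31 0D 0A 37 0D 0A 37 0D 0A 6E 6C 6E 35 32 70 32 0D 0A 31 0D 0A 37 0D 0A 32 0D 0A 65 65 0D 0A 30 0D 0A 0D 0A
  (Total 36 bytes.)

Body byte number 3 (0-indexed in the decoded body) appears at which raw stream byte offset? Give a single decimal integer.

Answer: 11

Derivation:
Chunk 1: stream[0..1]='1' size=0x1=1, data at stream[3..4]='7' -> body[0..1], body so far='7'
Chunk 2: stream[6..7]='7' size=0x7=7, data at stream[9..16]='nln52p2' -> body[1..8], body so far='7nln52p2'
Chunk 3: stream[18..19]='1' size=0x1=1, data at stream[21..22]='7' -> body[8..9], body so far='7nln52p27'
Chunk 4: stream[24..25]='2' size=0x2=2, data at stream[27..29]='ee' -> body[9..11], body so far='7nln52p27ee'
Chunk 5: stream[31..32]='0' size=0 (terminator). Final body='7nln52p27ee' (11 bytes)
Body byte 3 at stream offset 11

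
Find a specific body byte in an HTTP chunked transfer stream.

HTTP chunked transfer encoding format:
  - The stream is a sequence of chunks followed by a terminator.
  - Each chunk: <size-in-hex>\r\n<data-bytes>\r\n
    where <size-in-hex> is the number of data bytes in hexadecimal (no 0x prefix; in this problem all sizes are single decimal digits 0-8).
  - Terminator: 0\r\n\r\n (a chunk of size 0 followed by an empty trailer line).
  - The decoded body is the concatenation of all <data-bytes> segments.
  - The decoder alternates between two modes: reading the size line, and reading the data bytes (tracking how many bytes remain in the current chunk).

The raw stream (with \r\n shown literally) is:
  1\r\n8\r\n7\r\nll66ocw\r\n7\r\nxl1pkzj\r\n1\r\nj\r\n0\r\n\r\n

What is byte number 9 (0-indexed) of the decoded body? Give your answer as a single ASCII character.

Answer: l

Derivation:
Chunk 1: stream[0..1]='1' size=0x1=1, data at stream[3..4]='8' -> body[0..1], body so far='8'
Chunk 2: stream[6..7]='7' size=0x7=7, data at stream[9..16]='ll66ocw' -> body[1..8], body so far='8ll66ocw'
Chunk 3: stream[18..19]='7' size=0x7=7, data at stream[21..28]='xl1pkzj' -> body[8..15], body so far='8ll66ocwxl1pkzj'
Chunk 4: stream[30..31]='1' size=0x1=1, data at stream[33..34]='j' -> body[15..16], body so far='8ll66ocwxl1pkzjj'
Chunk 5: stream[36..37]='0' size=0 (terminator). Final body='8ll66ocwxl1pkzjj' (16 bytes)
Body byte 9 = 'l'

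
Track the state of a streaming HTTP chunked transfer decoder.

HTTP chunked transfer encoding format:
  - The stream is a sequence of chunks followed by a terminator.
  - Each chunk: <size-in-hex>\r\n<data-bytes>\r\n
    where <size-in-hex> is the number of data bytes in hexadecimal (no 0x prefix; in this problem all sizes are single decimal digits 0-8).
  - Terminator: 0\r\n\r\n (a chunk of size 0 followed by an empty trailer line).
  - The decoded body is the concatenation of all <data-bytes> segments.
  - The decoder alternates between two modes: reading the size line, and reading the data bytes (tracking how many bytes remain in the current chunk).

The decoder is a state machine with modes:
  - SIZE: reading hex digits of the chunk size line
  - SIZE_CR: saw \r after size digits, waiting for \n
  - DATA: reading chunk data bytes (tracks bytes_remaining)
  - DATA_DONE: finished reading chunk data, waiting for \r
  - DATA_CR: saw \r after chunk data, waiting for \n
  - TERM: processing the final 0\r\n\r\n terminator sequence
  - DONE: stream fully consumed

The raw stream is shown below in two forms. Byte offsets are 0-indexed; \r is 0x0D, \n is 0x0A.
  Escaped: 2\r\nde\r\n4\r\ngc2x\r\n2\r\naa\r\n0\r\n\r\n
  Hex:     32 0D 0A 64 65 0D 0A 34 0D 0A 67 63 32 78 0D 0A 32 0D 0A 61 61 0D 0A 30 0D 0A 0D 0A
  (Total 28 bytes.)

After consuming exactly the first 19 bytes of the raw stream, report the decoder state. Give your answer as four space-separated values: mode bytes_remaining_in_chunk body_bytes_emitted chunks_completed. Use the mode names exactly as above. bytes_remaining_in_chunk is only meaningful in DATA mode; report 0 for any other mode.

Byte 0 = '2': mode=SIZE remaining=0 emitted=0 chunks_done=0
Byte 1 = 0x0D: mode=SIZE_CR remaining=0 emitted=0 chunks_done=0
Byte 2 = 0x0A: mode=DATA remaining=2 emitted=0 chunks_done=0
Byte 3 = 'd': mode=DATA remaining=1 emitted=1 chunks_done=0
Byte 4 = 'e': mode=DATA_DONE remaining=0 emitted=2 chunks_done=0
Byte 5 = 0x0D: mode=DATA_CR remaining=0 emitted=2 chunks_done=0
Byte 6 = 0x0A: mode=SIZE remaining=0 emitted=2 chunks_done=1
Byte 7 = '4': mode=SIZE remaining=0 emitted=2 chunks_done=1
Byte 8 = 0x0D: mode=SIZE_CR remaining=0 emitted=2 chunks_done=1
Byte 9 = 0x0A: mode=DATA remaining=4 emitted=2 chunks_done=1
Byte 10 = 'g': mode=DATA remaining=3 emitted=3 chunks_done=1
Byte 11 = 'c': mode=DATA remaining=2 emitted=4 chunks_done=1
Byte 12 = '2': mode=DATA remaining=1 emitted=5 chunks_done=1
Byte 13 = 'x': mode=DATA_DONE remaining=0 emitted=6 chunks_done=1
Byte 14 = 0x0D: mode=DATA_CR remaining=0 emitted=6 chunks_done=1
Byte 15 = 0x0A: mode=SIZE remaining=0 emitted=6 chunks_done=2
Byte 16 = '2': mode=SIZE remaining=0 emitted=6 chunks_done=2
Byte 17 = 0x0D: mode=SIZE_CR remaining=0 emitted=6 chunks_done=2
Byte 18 = 0x0A: mode=DATA remaining=2 emitted=6 chunks_done=2

Answer: DATA 2 6 2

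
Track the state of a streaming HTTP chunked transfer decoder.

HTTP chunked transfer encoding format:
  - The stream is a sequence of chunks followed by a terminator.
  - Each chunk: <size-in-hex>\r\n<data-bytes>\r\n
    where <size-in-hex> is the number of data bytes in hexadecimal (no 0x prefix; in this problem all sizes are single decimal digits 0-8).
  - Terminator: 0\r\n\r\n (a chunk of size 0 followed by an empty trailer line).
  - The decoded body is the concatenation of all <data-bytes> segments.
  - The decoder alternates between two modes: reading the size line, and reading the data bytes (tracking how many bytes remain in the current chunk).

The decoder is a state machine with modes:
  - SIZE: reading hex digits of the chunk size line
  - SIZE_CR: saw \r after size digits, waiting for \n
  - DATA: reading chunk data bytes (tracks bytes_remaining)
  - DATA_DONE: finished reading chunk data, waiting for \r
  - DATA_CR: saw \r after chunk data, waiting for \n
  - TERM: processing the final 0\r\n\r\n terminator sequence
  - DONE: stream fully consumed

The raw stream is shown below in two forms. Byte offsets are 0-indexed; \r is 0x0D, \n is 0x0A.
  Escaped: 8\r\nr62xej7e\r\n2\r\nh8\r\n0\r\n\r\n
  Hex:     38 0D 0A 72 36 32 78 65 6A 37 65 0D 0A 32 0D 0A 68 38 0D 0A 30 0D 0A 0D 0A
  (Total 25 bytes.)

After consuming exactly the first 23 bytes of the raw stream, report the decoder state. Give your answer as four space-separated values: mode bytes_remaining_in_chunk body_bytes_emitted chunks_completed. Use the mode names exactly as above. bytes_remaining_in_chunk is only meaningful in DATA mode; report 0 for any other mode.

Answer: TERM 0 10 2

Derivation:
Byte 0 = '8': mode=SIZE remaining=0 emitted=0 chunks_done=0
Byte 1 = 0x0D: mode=SIZE_CR remaining=0 emitted=0 chunks_done=0
Byte 2 = 0x0A: mode=DATA remaining=8 emitted=0 chunks_done=0
Byte 3 = 'r': mode=DATA remaining=7 emitted=1 chunks_done=0
Byte 4 = '6': mode=DATA remaining=6 emitted=2 chunks_done=0
Byte 5 = '2': mode=DATA remaining=5 emitted=3 chunks_done=0
Byte 6 = 'x': mode=DATA remaining=4 emitted=4 chunks_done=0
Byte 7 = 'e': mode=DATA remaining=3 emitted=5 chunks_done=0
Byte 8 = 'j': mode=DATA remaining=2 emitted=6 chunks_done=0
Byte 9 = '7': mode=DATA remaining=1 emitted=7 chunks_done=0
Byte 10 = 'e': mode=DATA_DONE remaining=0 emitted=8 chunks_done=0
Byte 11 = 0x0D: mode=DATA_CR remaining=0 emitted=8 chunks_done=0
Byte 12 = 0x0A: mode=SIZE remaining=0 emitted=8 chunks_done=1
Byte 13 = '2': mode=SIZE remaining=0 emitted=8 chunks_done=1
Byte 14 = 0x0D: mode=SIZE_CR remaining=0 emitted=8 chunks_done=1
Byte 15 = 0x0A: mode=DATA remaining=2 emitted=8 chunks_done=1
Byte 16 = 'h': mode=DATA remaining=1 emitted=9 chunks_done=1
Byte 17 = '8': mode=DATA_DONE remaining=0 emitted=10 chunks_done=1
Byte 18 = 0x0D: mode=DATA_CR remaining=0 emitted=10 chunks_done=1
Byte 19 = 0x0A: mode=SIZE remaining=0 emitted=10 chunks_done=2
Byte 20 = '0': mode=SIZE remaining=0 emitted=10 chunks_done=2
Byte 21 = 0x0D: mode=SIZE_CR remaining=0 emitted=10 chunks_done=2
Byte 22 = 0x0A: mode=TERM remaining=0 emitted=10 chunks_done=2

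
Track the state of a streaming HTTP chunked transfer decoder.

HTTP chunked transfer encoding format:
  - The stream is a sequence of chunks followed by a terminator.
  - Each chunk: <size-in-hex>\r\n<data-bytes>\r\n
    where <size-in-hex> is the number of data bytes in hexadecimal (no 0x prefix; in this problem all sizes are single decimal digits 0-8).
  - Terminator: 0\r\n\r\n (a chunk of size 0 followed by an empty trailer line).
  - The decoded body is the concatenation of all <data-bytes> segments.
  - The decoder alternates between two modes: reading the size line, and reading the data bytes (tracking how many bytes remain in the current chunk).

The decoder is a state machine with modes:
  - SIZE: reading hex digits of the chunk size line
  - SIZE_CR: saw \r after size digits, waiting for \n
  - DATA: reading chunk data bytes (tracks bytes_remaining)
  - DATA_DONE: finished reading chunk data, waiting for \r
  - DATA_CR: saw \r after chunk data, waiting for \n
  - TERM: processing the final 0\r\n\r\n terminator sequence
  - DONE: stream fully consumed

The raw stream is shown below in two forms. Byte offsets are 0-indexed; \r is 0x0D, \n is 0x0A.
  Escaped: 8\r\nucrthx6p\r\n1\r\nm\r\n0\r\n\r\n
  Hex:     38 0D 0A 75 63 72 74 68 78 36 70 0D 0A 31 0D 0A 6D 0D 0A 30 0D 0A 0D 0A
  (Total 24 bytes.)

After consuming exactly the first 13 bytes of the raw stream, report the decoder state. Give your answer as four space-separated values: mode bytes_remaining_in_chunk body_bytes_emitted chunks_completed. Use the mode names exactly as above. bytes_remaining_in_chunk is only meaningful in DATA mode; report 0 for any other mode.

Byte 0 = '8': mode=SIZE remaining=0 emitted=0 chunks_done=0
Byte 1 = 0x0D: mode=SIZE_CR remaining=0 emitted=0 chunks_done=0
Byte 2 = 0x0A: mode=DATA remaining=8 emitted=0 chunks_done=0
Byte 3 = 'u': mode=DATA remaining=7 emitted=1 chunks_done=0
Byte 4 = 'c': mode=DATA remaining=6 emitted=2 chunks_done=0
Byte 5 = 'r': mode=DATA remaining=5 emitted=3 chunks_done=0
Byte 6 = 't': mode=DATA remaining=4 emitted=4 chunks_done=0
Byte 7 = 'h': mode=DATA remaining=3 emitted=5 chunks_done=0
Byte 8 = 'x': mode=DATA remaining=2 emitted=6 chunks_done=0
Byte 9 = '6': mode=DATA remaining=1 emitted=7 chunks_done=0
Byte 10 = 'p': mode=DATA_DONE remaining=0 emitted=8 chunks_done=0
Byte 11 = 0x0D: mode=DATA_CR remaining=0 emitted=8 chunks_done=0
Byte 12 = 0x0A: mode=SIZE remaining=0 emitted=8 chunks_done=1

Answer: SIZE 0 8 1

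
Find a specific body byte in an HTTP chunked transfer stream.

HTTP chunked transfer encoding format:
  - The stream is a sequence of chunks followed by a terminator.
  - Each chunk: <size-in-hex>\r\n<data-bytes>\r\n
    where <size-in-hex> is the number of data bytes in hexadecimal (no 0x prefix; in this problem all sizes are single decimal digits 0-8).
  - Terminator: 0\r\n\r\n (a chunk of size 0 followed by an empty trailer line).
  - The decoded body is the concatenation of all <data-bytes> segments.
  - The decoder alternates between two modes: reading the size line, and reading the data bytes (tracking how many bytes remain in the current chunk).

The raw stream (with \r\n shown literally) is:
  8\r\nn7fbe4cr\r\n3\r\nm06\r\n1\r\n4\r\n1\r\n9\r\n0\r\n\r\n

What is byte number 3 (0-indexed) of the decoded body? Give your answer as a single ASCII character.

Chunk 1: stream[0..1]='8' size=0x8=8, data at stream[3..11]='n7fbe4cr' -> body[0..8], body so far='n7fbe4cr'
Chunk 2: stream[13..14]='3' size=0x3=3, data at stream[16..19]='m06' -> body[8..11], body so far='n7fbe4crm06'
Chunk 3: stream[21..22]='1' size=0x1=1, data at stream[24..25]='4' -> body[11..12], body so far='n7fbe4crm064'
Chunk 4: stream[27..28]='1' size=0x1=1, data at stream[30..31]='9' -> body[12..13], body so far='n7fbe4crm0649'
Chunk 5: stream[33..34]='0' size=0 (terminator). Final body='n7fbe4crm0649' (13 bytes)
Body byte 3 = 'b'

Answer: b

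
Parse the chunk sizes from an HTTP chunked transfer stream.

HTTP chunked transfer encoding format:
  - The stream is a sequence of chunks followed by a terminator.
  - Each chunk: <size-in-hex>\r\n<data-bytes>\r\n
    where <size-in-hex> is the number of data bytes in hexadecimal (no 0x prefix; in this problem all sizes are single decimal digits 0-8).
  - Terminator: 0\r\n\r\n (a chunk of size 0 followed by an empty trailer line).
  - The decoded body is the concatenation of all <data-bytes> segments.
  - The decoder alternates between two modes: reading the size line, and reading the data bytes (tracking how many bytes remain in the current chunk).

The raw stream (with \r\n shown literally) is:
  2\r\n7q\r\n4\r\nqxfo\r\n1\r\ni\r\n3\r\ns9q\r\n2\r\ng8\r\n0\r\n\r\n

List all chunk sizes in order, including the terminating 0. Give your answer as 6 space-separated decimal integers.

Answer: 2 4 1 3 2 0

Derivation:
Chunk 1: stream[0..1]='2' size=0x2=2, data at stream[3..5]='7q' -> body[0..2], body so far='7q'
Chunk 2: stream[7..8]='4' size=0x4=4, data at stream[10..14]='qxfo' -> body[2..6], body so far='7qqxfo'
Chunk 3: stream[16..17]='1' size=0x1=1, data at stream[19..20]='i' -> body[6..7], body so far='7qqxfoi'
Chunk 4: stream[22..23]='3' size=0x3=3, data at stream[25..28]='s9q' -> body[7..10], body so far='7qqxfois9q'
Chunk 5: stream[30..31]='2' size=0x2=2, data at stream[33..35]='g8' -> body[10..12], body so far='7qqxfois9qg8'
Chunk 6: stream[37..38]='0' size=0 (terminator). Final body='7qqxfois9qg8' (12 bytes)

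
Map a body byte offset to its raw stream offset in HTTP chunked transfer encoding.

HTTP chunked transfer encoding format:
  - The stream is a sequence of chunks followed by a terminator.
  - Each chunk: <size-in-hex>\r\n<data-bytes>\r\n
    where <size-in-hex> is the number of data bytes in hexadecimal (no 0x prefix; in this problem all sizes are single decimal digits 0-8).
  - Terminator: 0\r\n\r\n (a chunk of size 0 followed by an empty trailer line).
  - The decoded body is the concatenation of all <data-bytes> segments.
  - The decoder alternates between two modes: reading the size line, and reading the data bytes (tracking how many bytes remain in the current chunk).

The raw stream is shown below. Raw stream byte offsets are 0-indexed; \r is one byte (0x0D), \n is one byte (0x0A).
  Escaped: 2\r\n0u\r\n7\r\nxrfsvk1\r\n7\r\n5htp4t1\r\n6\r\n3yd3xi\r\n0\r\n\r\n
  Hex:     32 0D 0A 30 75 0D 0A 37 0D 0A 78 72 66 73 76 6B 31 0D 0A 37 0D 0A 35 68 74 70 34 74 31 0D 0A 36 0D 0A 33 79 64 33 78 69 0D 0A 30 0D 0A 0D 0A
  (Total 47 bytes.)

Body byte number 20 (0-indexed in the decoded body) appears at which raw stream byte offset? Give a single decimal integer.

Answer: 38

Derivation:
Chunk 1: stream[0..1]='2' size=0x2=2, data at stream[3..5]='0u' -> body[0..2], body so far='0u'
Chunk 2: stream[7..8]='7' size=0x7=7, data at stream[10..17]='xrfsvk1' -> body[2..9], body so far='0uxrfsvk1'
Chunk 3: stream[19..20]='7' size=0x7=7, data at stream[22..29]='5htp4t1' -> body[9..16], body so far='0uxrfsvk15htp4t1'
Chunk 4: stream[31..32]='6' size=0x6=6, data at stream[34..40]='3yd3xi' -> body[16..22], body so far='0uxrfsvk15htp4t13yd3xi'
Chunk 5: stream[42..43]='0' size=0 (terminator). Final body='0uxrfsvk15htp4t13yd3xi' (22 bytes)
Body byte 20 at stream offset 38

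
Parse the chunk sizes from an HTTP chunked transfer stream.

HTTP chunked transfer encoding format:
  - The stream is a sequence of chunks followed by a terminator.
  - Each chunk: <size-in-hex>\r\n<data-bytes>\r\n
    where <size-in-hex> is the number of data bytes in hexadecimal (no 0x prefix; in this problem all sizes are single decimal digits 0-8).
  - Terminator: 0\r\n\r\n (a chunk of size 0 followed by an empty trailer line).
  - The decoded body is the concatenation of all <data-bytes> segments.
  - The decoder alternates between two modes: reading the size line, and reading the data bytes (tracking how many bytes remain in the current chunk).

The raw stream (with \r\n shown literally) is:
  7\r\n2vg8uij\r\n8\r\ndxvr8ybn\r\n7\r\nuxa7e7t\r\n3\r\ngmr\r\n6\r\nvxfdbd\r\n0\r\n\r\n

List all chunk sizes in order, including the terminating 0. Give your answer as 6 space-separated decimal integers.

Chunk 1: stream[0..1]='7' size=0x7=7, data at stream[3..10]='2vg8uij' -> body[0..7], body so far='2vg8uij'
Chunk 2: stream[12..13]='8' size=0x8=8, data at stream[15..23]='dxvr8ybn' -> body[7..15], body so far='2vg8uijdxvr8ybn'
Chunk 3: stream[25..26]='7' size=0x7=7, data at stream[28..35]='uxa7e7t' -> body[15..22], body so far='2vg8uijdxvr8ybnuxa7e7t'
Chunk 4: stream[37..38]='3' size=0x3=3, data at stream[40..43]='gmr' -> body[22..25], body so far='2vg8uijdxvr8ybnuxa7e7tgmr'
Chunk 5: stream[45..46]='6' size=0x6=6, data at stream[48..54]='vxfdbd' -> body[25..31], body so far='2vg8uijdxvr8ybnuxa7e7tgmrvxfdbd'
Chunk 6: stream[56..57]='0' size=0 (terminator). Final body='2vg8uijdxvr8ybnuxa7e7tgmrvxfdbd' (31 bytes)

Answer: 7 8 7 3 6 0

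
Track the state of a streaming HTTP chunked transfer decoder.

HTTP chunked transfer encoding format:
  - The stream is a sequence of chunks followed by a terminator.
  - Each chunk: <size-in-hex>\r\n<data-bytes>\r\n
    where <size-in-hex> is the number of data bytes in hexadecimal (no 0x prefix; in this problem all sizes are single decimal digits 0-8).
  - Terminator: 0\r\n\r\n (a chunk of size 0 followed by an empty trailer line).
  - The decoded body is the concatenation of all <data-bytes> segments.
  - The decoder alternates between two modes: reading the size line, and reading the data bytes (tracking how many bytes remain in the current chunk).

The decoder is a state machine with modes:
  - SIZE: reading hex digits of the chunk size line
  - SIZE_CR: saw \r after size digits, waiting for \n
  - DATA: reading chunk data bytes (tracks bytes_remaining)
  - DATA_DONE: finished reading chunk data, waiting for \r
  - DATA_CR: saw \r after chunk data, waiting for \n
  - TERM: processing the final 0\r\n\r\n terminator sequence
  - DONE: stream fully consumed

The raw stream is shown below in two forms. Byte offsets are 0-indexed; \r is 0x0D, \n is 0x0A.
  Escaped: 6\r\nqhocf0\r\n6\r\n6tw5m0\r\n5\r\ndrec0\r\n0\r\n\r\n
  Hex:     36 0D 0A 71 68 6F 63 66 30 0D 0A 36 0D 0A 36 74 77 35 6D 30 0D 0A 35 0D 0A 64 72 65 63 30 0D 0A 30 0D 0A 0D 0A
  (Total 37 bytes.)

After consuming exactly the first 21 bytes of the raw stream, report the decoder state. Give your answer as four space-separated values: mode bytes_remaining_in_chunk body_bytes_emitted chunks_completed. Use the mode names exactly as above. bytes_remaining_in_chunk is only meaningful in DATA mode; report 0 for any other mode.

Answer: DATA_CR 0 12 1

Derivation:
Byte 0 = '6': mode=SIZE remaining=0 emitted=0 chunks_done=0
Byte 1 = 0x0D: mode=SIZE_CR remaining=0 emitted=0 chunks_done=0
Byte 2 = 0x0A: mode=DATA remaining=6 emitted=0 chunks_done=0
Byte 3 = 'q': mode=DATA remaining=5 emitted=1 chunks_done=0
Byte 4 = 'h': mode=DATA remaining=4 emitted=2 chunks_done=0
Byte 5 = 'o': mode=DATA remaining=3 emitted=3 chunks_done=0
Byte 6 = 'c': mode=DATA remaining=2 emitted=4 chunks_done=0
Byte 7 = 'f': mode=DATA remaining=1 emitted=5 chunks_done=0
Byte 8 = '0': mode=DATA_DONE remaining=0 emitted=6 chunks_done=0
Byte 9 = 0x0D: mode=DATA_CR remaining=0 emitted=6 chunks_done=0
Byte 10 = 0x0A: mode=SIZE remaining=0 emitted=6 chunks_done=1
Byte 11 = '6': mode=SIZE remaining=0 emitted=6 chunks_done=1
Byte 12 = 0x0D: mode=SIZE_CR remaining=0 emitted=6 chunks_done=1
Byte 13 = 0x0A: mode=DATA remaining=6 emitted=6 chunks_done=1
Byte 14 = '6': mode=DATA remaining=5 emitted=7 chunks_done=1
Byte 15 = 't': mode=DATA remaining=4 emitted=8 chunks_done=1
Byte 16 = 'w': mode=DATA remaining=3 emitted=9 chunks_done=1
Byte 17 = '5': mode=DATA remaining=2 emitted=10 chunks_done=1
Byte 18 = 'm': mode=DATA remaining=1 emitted=11 chunks_done=1
Byte 19 = '0': mode=DATA_DONE remaining=0 emitted=12 chunks_done=1
Byte 20 = 0x0D: mode=DATA_CR remaining=0 emitted=12 chunks_done=1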